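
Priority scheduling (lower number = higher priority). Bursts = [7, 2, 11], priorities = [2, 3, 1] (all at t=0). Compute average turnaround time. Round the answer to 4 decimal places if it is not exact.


Sort by priority (ascending = highest first):
Order: [(1, 11), (2, 7), (3, 2)]
Completion times:
  Priority 1, burst=11, C=11
  Priority 2, burst=7, C=18
  Priority 3, burst=2, C=20
Average turnaround = 49/3 = 16.3333

16.3333


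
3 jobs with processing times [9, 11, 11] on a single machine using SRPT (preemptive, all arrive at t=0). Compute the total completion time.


Since all jobs arrive at t=0, SRPT equals SPT ordering.
SPT order: [9, 11, 11]
Completion times:
  Job 1: p=9, C=9
  Job 2: p=11, C=20
  Job 3: p=11, C=31
Total completion time = 9 + 20 + 31 = 60

60


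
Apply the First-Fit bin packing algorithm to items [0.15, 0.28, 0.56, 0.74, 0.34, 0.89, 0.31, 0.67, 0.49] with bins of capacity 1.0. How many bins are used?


Place items sequentially using First-Fit:
  Item 0.15 -> new Bin 1
  Item 0.28 -> Bin 1 (now 0.43)
  Item 0.56 -> Bin 1 (now 0.99)
  Item 0.74 -> new Bin 2
  Item 0.34 -> new Bin 3
  Item 0.89 -> new Bin 4
  Item 0.31 -> Bin 3 (now 0.65)
  Item 0.67 -> new Bin 5
  Item 0.49 -> new Bin 6
Total bins used = 6

6


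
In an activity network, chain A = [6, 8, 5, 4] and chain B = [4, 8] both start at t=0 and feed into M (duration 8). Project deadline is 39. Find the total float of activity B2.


Forward pass: ES(B2) = sum of predecessors on chain B = 4
EF = ES + duration = 4 + 8 = 12
Backward pass: LF(M) = deadline = 39; LS(M) = 39 - 8 = 31
LF(B2) = LS(M) - sum(successors on chain B) = 31 - 0 = 31
LS = LF - duration = 31 - 8 = 23
Total float = LS - ES = 23 - 4 = 19

19


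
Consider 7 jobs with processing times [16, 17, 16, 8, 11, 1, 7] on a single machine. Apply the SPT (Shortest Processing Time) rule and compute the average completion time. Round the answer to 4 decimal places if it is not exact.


Sort jobs by processing time (SPT order): [1, 7, 8, 11, 16, 16, 17]
Compute completion times sequentially:
  Job 1: processing = 1, completes at 1
  Job 2: processing = 7, completes at 8
  Job 3: processing = 8, completes at 16
  Job 4: processing = 11, completes at 27
  Job 5: processing = 16, completes at 43
  Job 6: processing = 16, completes at 59
  Job 7: processing = 17, completes at 76
Sum of completion times = 230
Average completion time = 230/7 = 32.8571

32.8571


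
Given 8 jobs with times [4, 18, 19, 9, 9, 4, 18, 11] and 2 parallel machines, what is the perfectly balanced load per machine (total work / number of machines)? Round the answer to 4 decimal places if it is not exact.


Total processing time = 4 + 18 + 19 + 9 + 9 + 4 + 18 + 11 = 92
Number of machines = 2
Ideal balanced load = 92 / 2 = 46.0

46.0


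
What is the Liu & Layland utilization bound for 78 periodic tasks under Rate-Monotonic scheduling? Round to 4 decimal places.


Compute 2^(1/78) = 1.0089261045
Subtract 1: 1.0089261045 - 1 = 0.0089261045
Multiply by n: 78 * 0.0089261045 = 0.6962361510
Round to 4 dp: 0.6962

0.6962


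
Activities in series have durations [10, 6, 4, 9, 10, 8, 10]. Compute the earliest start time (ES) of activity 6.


Activity 6 starts after activities 1 through 5 complete.
Predecessor durations: [10, 6, 4, 9, 10]
ES = 10 + 6 + 4 + 9 + 10 = 39

39


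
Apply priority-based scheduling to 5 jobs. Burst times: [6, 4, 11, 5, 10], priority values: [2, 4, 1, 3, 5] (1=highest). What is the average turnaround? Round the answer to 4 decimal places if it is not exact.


Sort by priority (ascending = highest first):
Order: [(1, 11), (2, 6), (3, 5), (4, 4), (5, 10)]
Completion times:
  Priority 1, burst=11, C=11
  Priority 2, burst=6, C=17
  Priority 3, burst=5, C=22
  Priority 4, burst=4, C=26
  Priority 5, burst=10, C=36
Average turnaround = 112/5 = 22.4

22.4


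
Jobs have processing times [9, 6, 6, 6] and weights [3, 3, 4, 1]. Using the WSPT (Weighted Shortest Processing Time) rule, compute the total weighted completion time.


Compute p/w ratios and sort ascending (WSPT): [(6, 4), (6, 3), (9, 3), (6, 1)]
Compute weighted completion times:
  Job (p=6,w=4): C=6, w*C=4*6=24
  Job (p=6,w=3): C=12, w*C=3*12=36
  Job (p=9,w=3): C=21, w*C=3*21=63
  Job (p=6,w=1): C=27, w*C=1*27=27
Total weighted completion time = 150

150


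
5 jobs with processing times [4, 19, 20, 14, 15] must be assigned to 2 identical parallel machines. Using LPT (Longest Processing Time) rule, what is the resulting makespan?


Sort jobs in decreasing order (LPT): [20, 19, 15, 14, 4]
Assign each job to the least loaded machine:
  Machine 1: jobs [20, 14, 4], load = 38
  Machine 2: jobs [19, 15], load = 34
Makespan = max load = 38

38


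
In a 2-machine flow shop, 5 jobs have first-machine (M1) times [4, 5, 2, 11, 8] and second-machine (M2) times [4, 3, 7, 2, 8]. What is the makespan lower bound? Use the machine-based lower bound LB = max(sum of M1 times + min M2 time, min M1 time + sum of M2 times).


LB1 = sum(M1 times) + min(M2 times) = 30 + 2 = 32
LB2 = min(M1 times) + sum(M2 times) = 2 + 24 = 26
Lower bound = max(LB1, LB2) = max(32, 26) = 32

32


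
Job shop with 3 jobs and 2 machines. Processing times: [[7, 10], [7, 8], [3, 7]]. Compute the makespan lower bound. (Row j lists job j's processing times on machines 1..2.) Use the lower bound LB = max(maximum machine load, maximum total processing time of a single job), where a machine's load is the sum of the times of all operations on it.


Machine loads:
  Machine 1: 7 + 7 + 3 = 17
  Machine 2: 10 + 8 + 7 = 25
Max machine load = 25
Job totals:
  Job 1: 17
  Job 2: 15
  Job 3: 10
Max job total = 17
Lower bound = max(25, 17) = 25

25


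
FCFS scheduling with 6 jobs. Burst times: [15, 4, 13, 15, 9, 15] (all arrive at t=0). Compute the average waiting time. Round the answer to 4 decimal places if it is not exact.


FCFS order (as given): [15, 4, 13, 15, 9, 15]
Waiting times:
  Job 1: wait = 0
  Job 2: wait = 15
  Job 3: wait = 19
  Job 4: wait = 32
  Job 5: wait = 47
  Job 6: wait = 56
Sum of waiting times = 169
Average waiting time = 169/6 = 28.1667

28.1667


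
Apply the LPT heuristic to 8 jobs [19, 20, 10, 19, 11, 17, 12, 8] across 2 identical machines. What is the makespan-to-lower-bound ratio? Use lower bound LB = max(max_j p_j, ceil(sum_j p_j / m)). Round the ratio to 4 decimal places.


LPT order: [20, 19, 19, 17, 12, 11, 10, 8]
Machine loads after assignment: [59, 57]
LPT makespan = 59
Lower bound = max(max_job, ceil(total/2)) = max(20, 58) = 58
Ratio = 59 / 58 = 1.0172

1.0172


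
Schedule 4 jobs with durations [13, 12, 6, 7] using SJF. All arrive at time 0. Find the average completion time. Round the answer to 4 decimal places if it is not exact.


SJF order (ascending): [6, 7, 12, 13]
Completion times:
  Job 1: burst=6, C=6
  Job 2: burst=7, C=13
  Job 3: burst=12, C=25
  Job 4: burst=13, C=38
Average completion = 82/4 = 20.5

20.5


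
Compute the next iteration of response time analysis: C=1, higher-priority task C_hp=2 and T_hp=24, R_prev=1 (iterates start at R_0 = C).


R_next = C + ceil(R_prev / T_hp) * C_hp
ceil(1 / 24) = ceil(0.0417) = 1
Interference = 1 * 2 = 2
R_next = 1 + 2 = 3

3


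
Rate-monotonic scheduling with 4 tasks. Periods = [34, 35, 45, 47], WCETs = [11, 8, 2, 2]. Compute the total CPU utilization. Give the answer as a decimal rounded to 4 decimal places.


Compute individual utilizations (exact fractions):
  Task 1: C/T = 11/34 (approx. 0.3235)
  Task 2: C/T = 8/35 (approx. 0.2286)
  Task 3: C/T = 2/45 (approx. 0.0444)
  Task 4: C/T = 2/47 (approx. 0.0426)
Total utilization U = 11/34 + 8/35 + 2/45 + 2/47 = 321703/503370
Rounded to 4 decimal places: U = 0.6391
RM (Liu & Layland) bound for 4 tasks = 0.756828; compare with U = 321703/503370 (approx. 0.639098)
U <= bound, so schedulable by RM sufficient condition.

0.6391


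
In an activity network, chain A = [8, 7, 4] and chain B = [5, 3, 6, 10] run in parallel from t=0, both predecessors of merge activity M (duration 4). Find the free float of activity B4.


ES(B4) = sum of predecessors on chain B = 14
EF(B4) = ES + duration = 14 + 10 = 24
Successor of B4 is M. ES(M) = max(sum(A), sum(B)) = max(19, 24) = 24
Free float = ES(successor) - EF(current) = 24 - 24 = 0

0


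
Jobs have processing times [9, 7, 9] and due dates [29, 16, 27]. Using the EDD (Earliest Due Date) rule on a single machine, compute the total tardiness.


Sort by due date (EDD order): [(7, 16), (9, 27), (9, 29)]
Compute completion times and tardiness:
  Job 1: p=7, d=16, C=7, tardiness=max(0,7-16)=0
  Job 2: p=9, d=27, C=16, tardiness=max(0,16-27)=0
  Job 3: p=9, d=29, C=25, tardiness=max(0,25-29)=0
Total tardiness = 0

0


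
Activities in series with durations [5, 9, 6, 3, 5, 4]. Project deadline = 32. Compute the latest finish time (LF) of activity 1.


LF(activity 1) = deadline - sum of successor durations
Successors: activities 2 through 6 with durations [9, 6, 3, 5, 4]
Sum of successor durations = 27
LF = 32 - 27 = 5

5


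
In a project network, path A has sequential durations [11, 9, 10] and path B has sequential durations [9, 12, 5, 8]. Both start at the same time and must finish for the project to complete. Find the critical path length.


Path A total = 11 + 9 + 10 = 30
Path B total = 9 + 12 + 5 + 8 = 34
Critical path = longest path = max(30, 34) = 34

34


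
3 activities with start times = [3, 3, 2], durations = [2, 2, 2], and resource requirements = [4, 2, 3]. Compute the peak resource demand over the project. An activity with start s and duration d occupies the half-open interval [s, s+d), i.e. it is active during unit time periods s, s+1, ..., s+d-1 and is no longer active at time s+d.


Each activity i is active on [start_i, start_i + duration_i).
Compute total resource usage per time slot:
  t=0: active resources = [], total = 0
  t=1: active resources = [], total = 0
  t=2: active resources = [3], total = 3
  t=3: active resources = [4, 2, 3], total = 9
  t=4: active resources = [4, 2], total = 6
Peak resource demand = 9

9


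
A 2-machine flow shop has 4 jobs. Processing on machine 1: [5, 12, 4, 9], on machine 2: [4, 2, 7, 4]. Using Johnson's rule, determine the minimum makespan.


Apply Johnson's rule:
  Group 1 (a <= b): [(3, 4, 7)]
  Group 2 (a > b): [(1, 5, 4), (4, 9, 4), (2, 12, 2)]
Optimal job order: [3, 1, 4, 2]
Schedule:
  Job 3: M1 done at 4, M2 done at 11
  Job 1: M1 done at 9, M2 done at 15
  Job 4: M1 done at 18, M2 done at 22
  Job 2: M1 done at 30, M2 done at 32
Makespan = 32

32


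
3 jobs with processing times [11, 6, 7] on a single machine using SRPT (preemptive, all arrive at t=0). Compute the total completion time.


Since all jobs arrive at t=0, SRPT equals SPT ordering.
SPT order: [6, 7, 11]
Completion times:
  Job 1: p=6, C=6
  Job 2: p=7, C=13
  Job 3: p=11, C=24
Total completion time = 6 + 13 + 24 = 43

43


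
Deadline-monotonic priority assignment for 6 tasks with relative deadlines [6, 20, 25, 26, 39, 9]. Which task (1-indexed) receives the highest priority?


Sort tasks by relative deadline (ascending):
  Task 1: deadline = 6
  Task 6: deadline = 9
  Task 2: deadline = 20
  Task 3: deadline = 25
  Task 4: deadline = 26
  Task 5: deadline = 39
Priority order (highest first): [1, 6, 2, 3, 4, 5]
Highest priority task = 1

1


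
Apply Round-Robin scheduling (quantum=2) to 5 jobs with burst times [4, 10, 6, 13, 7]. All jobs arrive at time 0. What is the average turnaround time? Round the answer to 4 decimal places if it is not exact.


Time quantum = 2
Execution trace:
  J1 runs 2 units, time = 2
  J2 runs 2 units, time = 4
  J3 runs 2 units, time = 6
  J4 runs 2 units, time = 8
  J5 runs 2 units, time = 10
  J1 runs 2 units, time = 12
  J2 runs 2 units, time = 14
  J3 runs 2 units, time = 16
  J4 runs 2 units, time = 18
  J5 runs 2 units, time = 20
  J2 runs 2 units, time = 22
  J3 runs 2 units, time = 24
  J4 runs 2 units, time = 26
  J5 runs 2 units, time = 28
  J2 runs 2 units, time = 30
  J4 runs 2 units, time = 32
  J5 runs 1 units, time = 33
  J2 runs 2 units, time = 35
  J4 runs 2 units, time = 37
  J4 runs 2 units, time = 39
  J4 runs 1 units, time = 40
Finish times: [12, 35, 24, 40, 33]
Average turnaround = 144/5 = 28.8

28.8


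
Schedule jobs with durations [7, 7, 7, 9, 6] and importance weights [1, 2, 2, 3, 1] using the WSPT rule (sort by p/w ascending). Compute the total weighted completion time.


Compute p/w ratios and sort ascending (WSPT): [(9, 3), (7, 2), (7, 2), (6, 1), (7, 1)]
Compute weighted completion times:
  Job (p=9,w=3): C=9, w*C=3*9=27
  Job (p=7,w=2): C=16, w*C=2*16=32
  Job (p=7,w=2): C=23, w*C=2*23=46
  Job (p=6,w=1): C=29, w*C=1*29=29
  Job (p=7,w=1): C=36, w*C=1*36=36
Total weighted completion time = 170

170


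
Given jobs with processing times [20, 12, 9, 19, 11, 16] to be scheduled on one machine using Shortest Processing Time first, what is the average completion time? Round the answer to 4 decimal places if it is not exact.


Sort jobs by processing time (SPT order): [9, 11, 12, 16, 19, 20]
Compute completion times sequentially:
  Job 1: processing = 9, completes at 9
  Job 2: processing = 11, completes at 20
  Job 3: processing = 12, completes at 32
  Job 4: processing = 16, completes at 48
  Job 5: processing = 19, completes at 67
  Job 6: processing = 20, completes at 87
Sum of completion times = 263
Average completion time = 263/6 = 43.8333

43.8333


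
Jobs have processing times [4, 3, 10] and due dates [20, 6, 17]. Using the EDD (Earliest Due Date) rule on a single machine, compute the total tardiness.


Sort by due date (EDD order): [(3, 6), (10, 17), (4, 20)]
Compute completion times and tardiness:
  Job 1: p=3, d=6, C=3, tardiness=max(0,3-6)=0
  Job 2: p=10, d=17, C=13, tardiness=max(0,13-17)=0
  Job 3: p=4, d=20, C=17, tardiness=max(0,17-20)=0
Total tardiness = 0

0


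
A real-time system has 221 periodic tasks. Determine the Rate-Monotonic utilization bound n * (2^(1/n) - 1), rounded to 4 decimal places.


Compute 2^(1/221) = 1.0031413363
Subtract 1: 1.0031413363 - 1 = 0.0031413363
Multiply by n: 221 * 0.0031413363 = 0.6942353223
Round to 4 dp: 0.6942

0.6942


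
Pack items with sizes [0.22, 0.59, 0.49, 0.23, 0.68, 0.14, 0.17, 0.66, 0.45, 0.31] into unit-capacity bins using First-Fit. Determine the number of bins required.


Place items sequentially using First-Fit:
  Item 0.22 -> new Bin 1
  Item 0.59 -> Bin 1 (now 0.81)
  Item 0.49 -> new Bin 2
  Item 0.23 -> Bin 2 (now 0.72)
  Item 0.68 -> new Bin 3
  Item 0.14 -> Bin 1 (now 0.95)
  Item 0.17 -> Bin 2 (now 0.89)
  Item 0.66 -> new Bin 4
  Item 0.45 -> new Bin 5
  Item 0.31 -> Bin 3 (now 0.99)
Total bins used = 5

5


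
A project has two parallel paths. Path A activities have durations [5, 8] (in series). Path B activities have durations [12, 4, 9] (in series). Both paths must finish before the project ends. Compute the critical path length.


Path A total = 5 + 8 = 13
Path B total = 12 + 4 + 9 = 25
Critical path = longest path = max(13, 25) = 25

25


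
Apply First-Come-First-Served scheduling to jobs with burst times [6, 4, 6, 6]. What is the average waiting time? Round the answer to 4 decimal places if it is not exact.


FCFS order (as given): [6, 4, 6, 6]
Waiting times:
  Job 1: wait = 0
  Job 2: wait = 6
  Job 3: wait = 10
  Job 4: wait = 16
Sum of waiting times = 32
Average waiting time = 32/4 = 8.0

8.0


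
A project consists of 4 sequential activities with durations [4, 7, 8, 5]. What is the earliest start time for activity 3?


Activity 3 starts after activities 1 through 2 complete.
Predecessor durations: [4, 7]
ES = 4 + 7 = 11

11


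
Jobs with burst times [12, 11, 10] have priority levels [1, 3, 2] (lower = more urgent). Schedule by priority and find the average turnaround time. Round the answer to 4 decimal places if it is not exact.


Sort by priority (ascending = highest first):
Order: [(1, 12), (2, 10), (3, 11)]
Completion times:
  Priority 1, burst=12, C=12
  Priority 2, burst=10, C=22
  Priority 3, burst=11, C=33
Average turnaround = 67/3 = 22.3333

22.3333


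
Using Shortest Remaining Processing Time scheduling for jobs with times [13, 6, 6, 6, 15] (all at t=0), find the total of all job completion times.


Since all jobs arrive at t=0, SRPT equals SPT ordering.
SPT order: [6, 6, 6, 13, 15]
Completion times:
  Job 1: p=6, C=6
  Job 2: p=6, C=12
  Job 3: p=6, C=18
  Job 4: p=13, C=31
  Job 5: p=15, C=46
Total completion time = 6 + 12 + 18 + 31 + 46 = 113

113


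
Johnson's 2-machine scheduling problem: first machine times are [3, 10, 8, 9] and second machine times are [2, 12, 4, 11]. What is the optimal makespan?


Apply Johnson's rule:
  Group 1 (a <= b): [(4, 9, 11), (2, 10, 12)]
  Group 2 (a > b): [(3, 8, 4), (1, 3, 2)]
Optimal job order: [4, 2, 3, 1]
Schedule:
  Job 4: M1 done at 9, M2 done at 20
  Job 2: M1 done at 19, M2 done at 32
  Job 3: M1 done at 27, M2 done at 36
  Job 1: M1 done at 30, M2 done at 38
Makespan = 38

38


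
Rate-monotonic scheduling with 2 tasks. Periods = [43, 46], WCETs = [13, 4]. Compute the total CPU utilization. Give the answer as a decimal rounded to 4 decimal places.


Compute individual utilizations (exact fractions):
  Task 1: C/T = 13/43 (approx. 0.3023)
  Task 2: C/T = 4/46 = 2/23 (approx. 0.087)
Total utilization U = 13/43 + 2/23 = 385/989
Rounded to 4 decimal places: U = 0.3893
RM (Liu & Layland) bound for 2 tasks = 0.828427; compare with U = 385/989 (approx. 0.389282)
U <= bound, so schedulable by RM sufficient condition.

0.3893


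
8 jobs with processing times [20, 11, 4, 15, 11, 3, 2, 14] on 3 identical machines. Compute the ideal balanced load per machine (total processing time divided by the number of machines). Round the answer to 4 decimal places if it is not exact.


Total processing time = 20 + 11 + 4 + 15 + 11 + 3 + 2 + 14 = 80
Number of machines = 3
Ideal balanced load = 80 / 3 = 26.6667

26.6667


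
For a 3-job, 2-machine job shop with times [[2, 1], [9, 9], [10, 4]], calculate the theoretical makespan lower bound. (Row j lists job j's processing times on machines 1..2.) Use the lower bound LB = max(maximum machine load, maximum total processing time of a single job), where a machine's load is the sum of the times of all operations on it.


Machine loads:
  Machine 1: 2 + 9 + 10 = 21
  Machine 2: 1 + 9 + 4 = 14
Max machine load = 21
Job totals:
  Job 1: 3
  Job 2: 18
  Job 3: 14
Max job total = 18
Lower bound = max(21, 18) = 21

21


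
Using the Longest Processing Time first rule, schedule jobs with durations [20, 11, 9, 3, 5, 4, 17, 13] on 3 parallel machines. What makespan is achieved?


Sort jobs in decreasing order (LPT): [20, 17, 13, 11, 9, 5, 4, 3]
Assign each job to the least loaded machine:
  Machine 1: jobs [20, 5, 3], load = 28
  Machine 2: jobs [17, 9], load = 26
  Machine 3: jobs [13, 11, 4], load = 28
Makespan = max load = 28

28


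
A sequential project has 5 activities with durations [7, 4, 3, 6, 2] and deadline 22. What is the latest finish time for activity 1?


LF(activity 1) = deadline - sum of successor durations
Successors: activities 2 through 5 with durations [4, 3, 6, 2]
Sum of successor durations = 15
LF = 22 - 15 = 7

7


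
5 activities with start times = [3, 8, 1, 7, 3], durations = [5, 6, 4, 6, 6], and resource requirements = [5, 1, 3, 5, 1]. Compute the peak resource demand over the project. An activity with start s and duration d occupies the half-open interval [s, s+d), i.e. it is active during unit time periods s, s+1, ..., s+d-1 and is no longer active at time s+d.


Each activity i is active on [start_i, start_i + duration_i).
Compute total resource usage per time slot:
  t=0: active resources = [], total = 0
  t=1: active resources = [3], total = 3
  t=2: active resources = [3], total = 3
  t=3: active resources = [5, 3, 1], total = 9
  t=4: active resources = [5, 3, 1], total = 9
  t=5: active resources = [5, 1], total = 6
  t=6: active resources = [5, 1], total = 6
  t=7: active resources = [5, 5, 1], total = 11
  t=8: active resources = [1, 5, 1], total = 7
  t=9: active resources = [1, 5], total = 6
  t=10: active resources = [1, 5], total = 6
  t=11: active resources = [1, 5], total = 6
  t=12: active resources = [1, 5], total = 6
  t=13: active resources = [1], total = 1
Peak resource demand = 11

11


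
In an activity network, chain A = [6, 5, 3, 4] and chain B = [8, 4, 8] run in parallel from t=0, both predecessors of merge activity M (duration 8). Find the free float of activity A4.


ES(A4) = sum of predecessors on chain A = 14
EF(A4) = ES + duration = 14 + 4 = 18
Successor of A4 is M. ES(M) = max(sum(A), sum(B)) = max(18, 20) = 20
Free float = ES(successor) - EF(current) = 20 - 18 = 2

2


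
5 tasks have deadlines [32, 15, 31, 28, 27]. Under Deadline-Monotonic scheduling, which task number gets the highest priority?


Sort tasks by relative deadline (ascending):
  Task 2: deadline = 15
  Task 5: deadline = 27
  Task 4: deadline = 28
  Task 3: deadline = 31
  Task 1: deadline = 32
Priority order (highest first): [2, 5, 4, 3, 1]
Highest priority task = 2

2


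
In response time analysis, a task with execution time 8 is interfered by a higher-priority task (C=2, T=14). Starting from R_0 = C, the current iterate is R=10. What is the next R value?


R_next = C + ceil(R_prev / T_hp) * C_hp
ceil(10 / 14) = ceil(0.7143) = 1
Interference = 1 * 2 = 2
R_next = 8 + 2 = 10
R_next = R_prev, so the iteration has converged (response time = 10).

10


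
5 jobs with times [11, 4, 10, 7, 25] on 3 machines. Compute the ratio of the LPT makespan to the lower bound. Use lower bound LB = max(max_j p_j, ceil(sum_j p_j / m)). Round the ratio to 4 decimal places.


LPT order: [25, 11, 10, 7, 4]
Machine loads after assignment: [25, 15, 17]
LPT makespan = 25
Lower bound = max(max_job, ceil(total/3)) = max(25, 19) = 25
Ratio = 25 / 25 = 1.0

1.0


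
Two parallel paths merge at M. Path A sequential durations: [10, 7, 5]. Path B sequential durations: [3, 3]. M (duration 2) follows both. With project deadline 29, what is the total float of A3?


Forward pass: ES(A3) = sum of predecessors on chain A = 17
EF = ES + duration = 17 + 5 = 22
Backward pass: LF(M) = deadline = 29; LS(M) = 29 - 2 = 27
LF(A3) = LS(M) - sum(successors on chain A) = 27 - 0 = 27
LS = LF - duration = 27 - 5 = 22
Total float = LS - ES = 22 - 17 = 5

5


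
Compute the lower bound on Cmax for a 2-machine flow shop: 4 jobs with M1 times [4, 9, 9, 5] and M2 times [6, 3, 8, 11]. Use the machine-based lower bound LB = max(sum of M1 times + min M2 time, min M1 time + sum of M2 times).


LB1 = sum(M1 times) + min(M2 times) = 27 + 3 = 30
LB2 = min(M1 times) + sum(M2 times) = 4 + 28 = 32
Lower bound = max(LB1, LB2) = max(30, 32) = 32

32


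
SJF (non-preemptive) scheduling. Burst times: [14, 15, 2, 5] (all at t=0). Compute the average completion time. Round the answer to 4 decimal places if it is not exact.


SJF order (ascending): [2, 5, 14, 15]
Completion times:
  Job 1: burst=2, C=2
  Job 2: burst=5, C=7
  Job 3: burst=14, C=21
  Job 4: burst=15, C=36
Average completion = 66/4 = 16.5

16.5


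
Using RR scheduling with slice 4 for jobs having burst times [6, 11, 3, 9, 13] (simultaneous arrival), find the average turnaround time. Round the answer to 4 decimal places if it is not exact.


Time quantum = 4
Execution trace:
  J1 runs 4 units, time = 4
  J2 runs 4 units, time = 8
  J3 runs 3 units, time = 11
  J4 runs 4 units, time = 15
  J5 runs 4 units, time = 19
  J1 runs 2 units, time = 21
  J2 runs 4 units, time = 25
  J4 runs 4 units, time = 29
  J5 runs 4 units, time = 33
  J2 runs 3 units, time = 36
  J4 runs 1 units, time = 37
  J5 runs 4 units, time = 41
  J5 runs 1 units, time = 42
Finish times: [21, 36, 11, 37, 42]
Average turnaround = 147/5 = 29.4

29.4


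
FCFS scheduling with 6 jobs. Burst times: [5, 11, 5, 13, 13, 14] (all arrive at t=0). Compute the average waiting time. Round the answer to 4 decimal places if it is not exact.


FCFS order (as given): [5, 11, 5, 13, 13, 14]
Waiting times:
  Job 1: wait = 0
  Job 2: wait = 5
  Job 3: wait = 16
  Job 4: wait = 21
  Job 5: wait = 34
  Job 6: wait = 47
Sum of waiting times = 123
Average waiting time = 123/6 = 20.5

20.5


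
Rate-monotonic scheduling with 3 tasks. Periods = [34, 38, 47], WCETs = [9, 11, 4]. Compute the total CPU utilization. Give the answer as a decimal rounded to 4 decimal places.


Compute individual utilizations (exact fractions):
  Task 1: C/T = 9/34 (approx. 0.2647)
  Task 2: C/T = 11/38 (approx. 0.2895)
  Task 3: C/T = 4/47 (approx. 0.0851)
Total utilization U = 9/34 + 11/38 + 4/47 = 9705/15181
Rounded to 4 decimal places: U = 0.6393
RM (Liu & Layland) bound for 3 tasks = 0.779763; compare with U = 9705/15181 (approx. 0.639286)
U <= bound, so schedulable by RM sufficient condition.

0.6393


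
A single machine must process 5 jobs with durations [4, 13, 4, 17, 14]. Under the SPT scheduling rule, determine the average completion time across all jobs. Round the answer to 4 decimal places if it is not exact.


Sort jobs by processing time (SPT order): [4, 4, 13, 14, 17]
Compute completion times sequentially:
  Job 1: processing = 4, completes at 4
  Job 2: processing = 4, completes at 8
  Job 3: processing = 13, completes at 21
  Job 4: processing = 14, completes at 35
  Job 5: processing = 17, completes at 52
Sum of completion times = 120
Average completion time = 120/5 = 24.0

24.0


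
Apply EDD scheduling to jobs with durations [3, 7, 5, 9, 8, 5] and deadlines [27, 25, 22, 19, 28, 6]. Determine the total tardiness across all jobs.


Sort by due date (EDD order): [(5, 6), (9, 19), (5, 22), (7, 25), (3, 27), (8, 28)]
Compute completion times and tardiness:
  Job 1: p=5, d=6, C=5, tardiness=max(0,5-6)=0
  Job 2: p=9, d=19, C=14, tardiness=max(0,14-19)=0
  Job 3: p=5, d=22, C=19, tardiness=max(0,19-22)=0
  Job 4: p=7, d=25, C=26, tardiness=max(0,26-25)=1
  Job 5: p=3, d=27, C=29, tardiness=max(0,29-27)=2
  Job 6: p=8, d=28, C=37, tardiness=max(0,37-28)=9
Total tardiness = 12

12


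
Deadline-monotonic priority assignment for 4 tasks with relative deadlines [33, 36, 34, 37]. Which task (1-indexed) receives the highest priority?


Sort tasks by relative deadline (ascending):
  Task 1: deadline = 33
  Task 3: deadline = 34
  Task 2: deadline = 36
  Task 4: deadline = 37
Priority order (highest first): [1, 3, 2, 4]
Highest priority task = 1

1


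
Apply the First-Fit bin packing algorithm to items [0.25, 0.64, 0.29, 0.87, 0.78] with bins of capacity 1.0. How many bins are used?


Place items sequentially using First-Fit:
  Item 0.25 -> new Bin 1
  Item 0.64 -> Bin 1 (now 0.89)
  Item 0.29 -> new Bin 2
  Item 0.87 -> new Bin 3
  Item 0.78 -> new Bin 4
Total bins used = 4

4


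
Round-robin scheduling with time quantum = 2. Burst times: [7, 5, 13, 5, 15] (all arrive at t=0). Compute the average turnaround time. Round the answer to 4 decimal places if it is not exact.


Time quantum = 2
Execution trace:
  J1 runs 2 units, time = 2
  J2 runs 2 units, time = 4
  J3 runs 2 units, time = 6
  J4 runs 2 units, time = 8
  J5 runs 2 units, time = 10
  J1 runs 2 units, time = 12
  J2 runs 2 units, time = 14
  J3 runs 2 units, time = 16
  J4 runs 2 units, time = 18
  J5 runs 2 units, time = 20
  J1 runs 2 units, time = 22
  J2 runs 1 units, time = 23
  J3 runs 2 units, time = 25
  J4 runs 1 units, time = 26
  J5 runs 2 units, time = 28
  J1 runs 1 units, time = 29
  J3 runs 2 units, time = 31
  J5 runs 2 units, time = 33
  J3 runs 2 units, time = 35
  J5 runs 2 units, time = 37
  J3 runs 2 units, time = 39
  J5 runs 2 units, time = 41
  J3 runs 1 units, time = 42
  J5 runs 2 units, time = 44
  J5 runs 1 units, time = 45
Finish times: [29, 23, 42, 26, 45]
Average turnaround = 165/5 = 33.0

33.0


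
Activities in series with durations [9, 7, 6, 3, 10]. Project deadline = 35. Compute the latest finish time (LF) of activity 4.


LF(activity 4) = deadline - sum of successor durations
Successors: activities 5 through 5 with durations [10]
Sum of successor durations = 10
LF = 35 - 10 = 25

25


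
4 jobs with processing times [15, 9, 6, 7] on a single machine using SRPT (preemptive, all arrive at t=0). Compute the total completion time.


Since all jobs arrive at t=0, SRPT equals SPT ordering.
SPT order: [6, 7, 9, 15]
Completion times:
  Job 1: p=6, C=6
  Job 2: p=7, C=13
  Job 3: p=9, C=22
  Job 4: p=15, C=37
Total completion time = 6 + 13 + 22 + 37 = 78

78


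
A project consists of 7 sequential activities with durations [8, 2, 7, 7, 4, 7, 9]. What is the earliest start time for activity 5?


Activity 5 starts after activities 1 through 4 complete.
Predecessor durations: [8, 2, 7, 7]
ES = 8 + 2 + 7 + 7 = 24

24


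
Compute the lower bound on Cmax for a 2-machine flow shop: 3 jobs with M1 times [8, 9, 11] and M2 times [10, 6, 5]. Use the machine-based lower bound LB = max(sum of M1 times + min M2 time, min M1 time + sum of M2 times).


LB1 = sum(M1 times) + min(M2 times) = 28 + 5 = 33
LB2 = min(M1 times) + sum(M2 times) = 8 + 21 = 29
Lower bound = max(LB1, LB2) = max(33, 29) = 33

33


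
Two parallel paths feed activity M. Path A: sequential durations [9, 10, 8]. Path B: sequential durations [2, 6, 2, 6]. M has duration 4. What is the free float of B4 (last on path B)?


ES(B4) = sum of predecessors on chain B = 10
EF(B4) = ES + duration = 10 + 6 = 16
Successor of B4 is M. ES(M) = max(sum(A), sum(B)) = max(27, 16) = 27
Free float = ES(successor) - EF(current) = 27 - 16 = 11

11


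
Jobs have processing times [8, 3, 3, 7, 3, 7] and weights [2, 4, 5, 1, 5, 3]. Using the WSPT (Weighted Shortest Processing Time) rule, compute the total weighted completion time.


Compute p/w ratios and sort ascending (WSPT): [(3, 5), (3, 5), (3, 4), (7, 3), (8, 2), (7, 1)]
Compute weighted completion times:
  Job (p=3,w=5): C=3, w*C=5*3=15
  Job (p=3,w=5): C=6, w*C=5*6=30
  Job (p=3,w=4): C=9, w*C=4*9=36
  Job (p=7,w=3): C=16, w*C=3*16=48
  Job (p=8,w=2): C=24, w*C=2*24=48
  Job (p=7,w=1): C=31, w*C=1*31=31
Total weighted completion time = 208

208


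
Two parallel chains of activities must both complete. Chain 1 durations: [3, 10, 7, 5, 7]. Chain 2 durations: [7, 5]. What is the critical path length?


Path A total = 3 + 10 + 7 + 5 + 7 = 32
Path B total = 7 + 5 = 12
Critical path = longest path = max(32, 12) = 32

32


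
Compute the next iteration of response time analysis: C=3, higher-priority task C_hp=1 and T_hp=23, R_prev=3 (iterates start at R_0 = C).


R_next = C + ceil(R_prev / T_hp) * C_hp
ceil(3 / 23) = ceil(0.1304) = 1
Interference = 1 * 1 = 1
R_next = 3 + 1 = 4

4


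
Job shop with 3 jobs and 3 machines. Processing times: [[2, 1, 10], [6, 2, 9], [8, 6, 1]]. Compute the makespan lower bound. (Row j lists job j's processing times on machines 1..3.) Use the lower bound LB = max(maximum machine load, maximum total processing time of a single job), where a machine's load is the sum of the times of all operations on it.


Machine loads:
  Machine 1: 2 + 6 + 8 = 16
  Machine 2: 1 + 2 + 6 = 9
  Machine 3: 10 + 9 + 1 = 20
Max machine load = 20
Job totals:
  Job 1: 13
  Job 2: 17
  Job 3: 15
Max job total = 17
Lower bound = max(20, 17) = 20

20


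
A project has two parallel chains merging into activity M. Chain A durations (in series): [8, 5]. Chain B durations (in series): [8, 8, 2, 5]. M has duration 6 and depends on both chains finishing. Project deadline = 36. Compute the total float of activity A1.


Forward pass: ES(A1) = sum of predecessors on chain A = 0
EF = ES + duration = 0 + 8 = 8
Backward pass: LF(M) = deadline = 36; LS(M) = 36 - 6 = 30
LF(A1) = LS(M) - sum(successors on chain A) = 30 - 5 = 25
LS = LF - duration = 25 - 8 = 17
Total float = LS - ES = 17 - 0 = 17

17


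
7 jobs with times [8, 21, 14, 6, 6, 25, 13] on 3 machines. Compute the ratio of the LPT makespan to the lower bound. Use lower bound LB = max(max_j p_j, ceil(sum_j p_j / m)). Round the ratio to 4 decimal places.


LPT order: [25, 21, 14, 13, 8, 6, 6]
Machine loads after assignment: [31, 29, 33]
LPT makespan = 33
Lower bound = max(max_job, ceil(total/3)) = max(25, 31) = 31
Ratio = 33 / 31 = 1.0645

1.0645


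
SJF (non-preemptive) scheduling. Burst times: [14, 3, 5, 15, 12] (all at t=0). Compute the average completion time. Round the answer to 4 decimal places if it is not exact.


SJF order (ascending): [3, 5, 12, 14, 15]
Completion times:
  Job 1: burst=3, C=3
  Job 2: burst=5, C=8
  Job 3: burst=12, C=20
  Job 4: burst=14, C=34
  Job 5: burst=15, C=49
Average completion = 114/5 = 22.8

22.8


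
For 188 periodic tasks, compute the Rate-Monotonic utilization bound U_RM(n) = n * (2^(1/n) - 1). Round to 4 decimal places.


Compute 2^(1/188) = 1.0036937583
Subtract 1: 1.0036937583 - 1 = 0.0036937583
Multiply by n: 188 * 0.0036937583 = 0.6944265604
Round to 4 dp: 0.6944

0.6944


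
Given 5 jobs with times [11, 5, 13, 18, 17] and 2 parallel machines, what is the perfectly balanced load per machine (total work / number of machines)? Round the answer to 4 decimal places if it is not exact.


Total processing time = 11 + 5 + 13 + 18 + 17 = 64
Number of machines = 2
Ideal balanced load = 64 / 2 = 32.0

32.0


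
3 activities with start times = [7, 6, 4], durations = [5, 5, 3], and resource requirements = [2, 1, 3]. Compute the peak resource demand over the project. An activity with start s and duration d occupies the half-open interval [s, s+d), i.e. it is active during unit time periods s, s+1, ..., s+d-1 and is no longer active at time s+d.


Each activity i is active on [start_i, start_i + duration_i).
Compute total resource usage per time slot:
  t=0: active resources = [], total = 0
  t=1: active resources = [], total = 0
  t=2: active resources = [], total = 0
  t=3: active resources = [], total = 0
  t=4: active resources = [3], total = 3
  t=5: active resources = [3], total = 3
  t=6: active resources = [1, 3], total = 4
  t=7: active resources = [2, 1], total = 3
  t=8: active resources = [2, 1], total = 3
  t=9: active resources = [2, 1], total = 3
  t=10: active resources = [2, 1], total = 3
  t=11: active resources = [2], total = 2
Peak resource demand = 4

4


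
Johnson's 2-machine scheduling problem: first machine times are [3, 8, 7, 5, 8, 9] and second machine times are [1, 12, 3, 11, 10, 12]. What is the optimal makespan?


Apply Johnson's rule:
  Group 1 (a <= b): [(4, 5, 11), (2, 8, 12), (5, 8, 10), (6, 9, 12)]
  Group 2 (a > b): [(3, 7, 3), (1, 3, 1)]
Optimal job order: [4, 2, 5, 6, 3, 1]
Schedule:
  Job 4: M1 done at 5, M2 done at 16
  Job 2: M1 done at 13, M2 done at 28
  Job 5: M1 done at 21, M2 done at 38
  Job 6: M1 done at 30, M2 done at 50
  Job 3: M1 done at 37, M2 done at 53
  Job 1: M1 done at 40, M2 done at 54
Makespan = 54

54


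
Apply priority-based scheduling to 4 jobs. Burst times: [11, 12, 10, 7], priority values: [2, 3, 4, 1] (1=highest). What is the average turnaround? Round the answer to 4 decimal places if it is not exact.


Sort by priority (ascending = highest first):
Order: [(1, 7), (2, 11), (3, 12), (4, 10)]
Completion times:
  Priority 1, burst=7, C=7
  Priority 2, burst=11, C=18
  Priority 3, burst=12, C=30
  Priority 4, burst=10, C=40
Average turnaround = 95/4 = 23.75

23.75


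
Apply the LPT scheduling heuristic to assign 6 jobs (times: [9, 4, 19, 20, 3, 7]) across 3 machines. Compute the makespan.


Sort jobs in decreasing order (LPT): [20, 19, 9, 7, 4, 3]
Assign each job to the least loaded machine:
  Machine 1: jobs [20], load = 20
  Machine 2: jobs [19, 3], load = 22
  Machine 3: jobs [9, 7, 4], load = 20
Makespan = max load = 22

22


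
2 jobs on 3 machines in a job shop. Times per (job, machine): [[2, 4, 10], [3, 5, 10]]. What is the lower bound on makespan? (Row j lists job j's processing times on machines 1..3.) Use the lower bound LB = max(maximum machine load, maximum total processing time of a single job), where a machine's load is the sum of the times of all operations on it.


Machine loads:
  Machine 1: 2 + 3 = 5
  Machine 2: 4 + 5 = 9
  Machine 3: 10 + 10 = 20
Max machine load = 20
Job totals:
  Job 1: 16
  Job 2: 18
Max job total = 18
Lower bound = max(20, 18) = 20

20


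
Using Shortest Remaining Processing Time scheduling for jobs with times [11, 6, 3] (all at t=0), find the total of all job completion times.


Since all jobs arrive at t=0, SRPT equals SPT ordering.
SPT order: [3, 6, 11]
Completion times:
  Job 1: p=3, C=3
  Job 2: p=6, C=9
  Job 3: p=11, C=20
Total completion time = 3 + 9 + 20 = 32

32


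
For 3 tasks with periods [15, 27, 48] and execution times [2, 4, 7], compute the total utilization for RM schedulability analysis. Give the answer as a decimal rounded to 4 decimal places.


Compute individual utilizations (exact fractions):
  Task 1: C/T = 2/15 (approx. 0.1333)
  Task 2: C/T = 4/27 (approx. 0.1481)
  Task 3: C/T = 7/48 (approx. 0.1458)
Total utilization U = 2/15 + 4/27 + 7/48 = 923/2160
Rounded to 4 decimal places: U = 0.4273
RM (Liu & Layland) bound for 3 tasks = 0.779763; compare with U = 923/2160 (approx. 0.427315)
U <= bound, so schedulable by RM sufficient condition.

0.4273


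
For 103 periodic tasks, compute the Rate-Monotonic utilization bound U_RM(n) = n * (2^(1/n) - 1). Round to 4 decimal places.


Compute 2^(1/103) = 1.0067522788
Subtract 1: 1.0067522788 - 1 = 0.0067522788
Multiply by n: 103 * 0.0067522788 = 0.6954847164
Round to 4 dp: 0.6955

0.6955


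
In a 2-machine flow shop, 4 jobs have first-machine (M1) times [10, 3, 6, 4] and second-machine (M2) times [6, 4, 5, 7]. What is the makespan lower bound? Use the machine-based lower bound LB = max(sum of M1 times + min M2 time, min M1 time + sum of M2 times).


LB1 = sum(M1 times) + min(M2 times) = 23 + 4 = 27
LB2 = min(M1 times) + sum(M2 times) = 3 + 22 = 25
Lower bound = max(LB1, LB2) = max(27, 25) = 27

27


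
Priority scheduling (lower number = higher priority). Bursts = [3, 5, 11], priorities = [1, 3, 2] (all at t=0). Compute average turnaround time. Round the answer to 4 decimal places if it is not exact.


Sort by priority (ascending = highest first):
Order: [(1, 3), (2, 11), (3, 5)]
Completion times:
  Priority 1, burst=3, C=3
  Priority 2, burst=11, C=14
  Priority 3, burst=5, C=19
Average turnaround = 36/3 = 12.0

12.0


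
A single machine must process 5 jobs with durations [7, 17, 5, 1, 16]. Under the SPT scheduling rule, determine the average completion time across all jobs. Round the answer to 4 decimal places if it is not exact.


Sort jobs by processing time (SPT order): [1, 5, 7, 16, 17]
Compute completion times sequentially:
  Job 1: processing = 1, completes at 1
  Job 2: processing = 5, completes at 6
  Job 3: processing = 7, completes at 13
  Job 4: processing = 16, completes at 29
  Job 5: processing = 17, completes at 46
Sum of completion times = 95
Average completion time = 95/5 = 19.0

19.0


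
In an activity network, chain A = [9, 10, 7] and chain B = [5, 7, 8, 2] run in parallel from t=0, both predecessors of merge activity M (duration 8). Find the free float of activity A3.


ES(A3) = sum of predecessors on chain A = 19
EF(A3) = ES + duration = 19 + 7 = 26
Successor of A3 is M. ES(M) = max(sum(A), sum(B)) = max(26, 22) = 26
Free float = ES(successor) - EF(current) = 26 - 26 = 0

0


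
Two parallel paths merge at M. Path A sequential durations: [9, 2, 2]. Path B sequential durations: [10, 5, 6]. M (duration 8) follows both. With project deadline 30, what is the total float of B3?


Forward pass: ES(B3) = sum of predecessors on chain B = 15
EF = ES + duration = 15 + 6 = 21
Backward pass: LF(M) = deadline = 30; LS(M) = 30 - 8 = 22
LF(B3) = LS(M) - sum(successors on chain B) = 22 - 0 = 22
LS = LF - duration = 22 - 6 = 16
Total float = LS - ES = 16 - 15 = 1

1


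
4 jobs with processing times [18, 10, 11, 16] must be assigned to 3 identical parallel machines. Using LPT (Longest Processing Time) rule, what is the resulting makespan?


Sort jobs in decreasing order (LPT): [18, 16, 11, 10]
Assign each job to the least loaded machine:
  Machine 1: jobs [18], load = 18
  Machine 2: jobs [16], load = 16
  Machine 3: jobs [11, 10], load = 21
Makespan = max load = 21

21
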